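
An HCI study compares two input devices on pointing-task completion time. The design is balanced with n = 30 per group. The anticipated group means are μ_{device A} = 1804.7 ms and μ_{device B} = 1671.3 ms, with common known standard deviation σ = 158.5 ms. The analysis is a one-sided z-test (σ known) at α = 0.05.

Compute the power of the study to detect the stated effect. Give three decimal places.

Power ≈ 0.947

Standardized effect: d = |μ_{device A} − μ_{device B}| / σ = |1804.7 − 1671.3| / 158.5 = 0.8416
Noncentrality parameter: δ = d·√(n/2) = 0.8416 × √(30/2) = 3.2597
One-sided α = 0.05 → critical value z_{0.05} = 1.645.
Power = P(Z > 1.645 − δ) = Φ(1.615) = 0.9468.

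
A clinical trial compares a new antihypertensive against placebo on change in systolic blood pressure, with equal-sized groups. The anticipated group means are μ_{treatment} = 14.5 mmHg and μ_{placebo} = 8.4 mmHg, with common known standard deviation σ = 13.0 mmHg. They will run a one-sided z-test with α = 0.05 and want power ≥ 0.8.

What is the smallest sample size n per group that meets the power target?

n = 57 per group

Standardized effect: d = |μ_{treatment} − μ_{placebo}| / σ = |14.5 − 8.4| / 13.0 = 0.4692
Set Φ(δ − 1.645) = 0.8; then δ − 1.645 = Φ⁻¹(0.8) = 0.842, giving δ = 2.486.
δ = d·√(n/2) ⇒ n = 2(δ/d)² = 2 × (2.486 / 0.4692)² = 56.16.
Round up to the next whole unit.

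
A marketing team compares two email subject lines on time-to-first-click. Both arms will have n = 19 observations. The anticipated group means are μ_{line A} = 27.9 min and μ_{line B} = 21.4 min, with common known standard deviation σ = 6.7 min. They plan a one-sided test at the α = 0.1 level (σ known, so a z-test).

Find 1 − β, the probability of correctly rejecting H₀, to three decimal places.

Standardized effect: d = |μ_{line A} − μ_{line B}| / σ = |27.9 − 21.4| / 6.7 = 0.9701
Noncentrality parameter: δ = d·√(n/2) = 0.9701 × √(19/2) = 2.9902
Critical value for a one-sided test at α = 0.1: z_α = 1.282.
Power = P(Z > 1.282 − δ) = Φ(1.709) = 0.9562.

Power ≈ 0.956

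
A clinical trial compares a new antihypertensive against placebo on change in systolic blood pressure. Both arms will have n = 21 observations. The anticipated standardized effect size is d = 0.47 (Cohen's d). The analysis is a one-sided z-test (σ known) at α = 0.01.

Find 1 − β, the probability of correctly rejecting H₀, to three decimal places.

Power ≈ 0.211

Noncentrality parameter: δ = d·√(n/2) = 0.47 × √(21/2) = 1.5230
One-sided α = 0.01 → critical value z_{0.01} = 2.326.
Power = P(Z > 2.326 − δ) = Φ(-0.803) = 0.2109.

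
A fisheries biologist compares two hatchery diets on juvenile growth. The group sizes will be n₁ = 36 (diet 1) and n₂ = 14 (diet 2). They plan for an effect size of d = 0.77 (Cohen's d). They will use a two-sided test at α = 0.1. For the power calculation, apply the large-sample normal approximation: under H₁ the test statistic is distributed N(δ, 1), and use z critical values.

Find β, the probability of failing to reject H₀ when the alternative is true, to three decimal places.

β ≈ 0.212

Noncentrality parameter: λ = d / √(1/n₁ + 1/n₂) = 0.77 / √(1/36 + 1/14) = 2.4447
Critical value for a two-sided test at α = 0.1: z_{α/2} = 1.645.
Power = Φ(λ − 1.645) + Φ(−λ − 1.645) = Φ(0.800) + Φ(-4.090) = 0.7881 + 0.0000 = 0.7881.
Type II error: β = 1 − power = 1 − 0.7881 = 0.2119.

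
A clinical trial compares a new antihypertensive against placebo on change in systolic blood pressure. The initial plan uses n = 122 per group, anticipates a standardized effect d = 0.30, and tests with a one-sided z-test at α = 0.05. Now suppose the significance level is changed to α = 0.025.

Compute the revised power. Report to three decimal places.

δ = d·√(n/2) = 0.30 × √(122/2) = 2.3431 (unchanged). New critical value: z_{0.025} = 1.960.
Revised power = Φ(δ − 1.960) = Φ(0.383) = 0.6492.

Power ≈ 0.649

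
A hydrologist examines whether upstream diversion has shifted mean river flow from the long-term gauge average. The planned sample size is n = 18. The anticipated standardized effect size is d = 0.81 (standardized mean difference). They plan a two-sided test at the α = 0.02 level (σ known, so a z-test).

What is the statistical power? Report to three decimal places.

Power ≈ 0.867

Noncentrality parameter: δ = d·√n = 0.81 × √18 = 3.4365
Two-sided α = 0.02 → critical value z_{0.01} = 2.326.
Power = Φ(δ − 2.326) + Φ(−δ − 2.326) = Φ(1.110) + Φ(-5.763) = 0.8665 + 0.0000 = 0.8665.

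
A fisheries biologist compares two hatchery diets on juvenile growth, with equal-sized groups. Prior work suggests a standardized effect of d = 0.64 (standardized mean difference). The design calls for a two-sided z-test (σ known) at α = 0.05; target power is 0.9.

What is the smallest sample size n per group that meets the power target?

n = 52 per group

Set Φ(δ − 1.960) = 0.9; then δ − 1.960 = Φ⁻¹(0.9) = 1.282, giving δ = 3.242.
(For δ > 0 the lower-tail rejection region contributes negligibly to power, so the one-term inversion is standard.)
δ = d·√(n/2) ⇒ n = 2(δ/d)² = 2 × (3.242 / 0.64)² = 51.31.
Round up to the next whole unit.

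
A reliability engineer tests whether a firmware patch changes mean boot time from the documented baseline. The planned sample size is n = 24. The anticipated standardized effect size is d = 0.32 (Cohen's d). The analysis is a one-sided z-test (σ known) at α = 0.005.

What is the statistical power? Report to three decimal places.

Power ≈ 0.157

Noncentrality parameter: δ = d·√n = 0.32 × √24 = 1.5677
One-sided α = 0.005 → critical value z_{0.005} = 2.576.
Power = Φ(δ − 2.576) = Φ(-1.008) = 0.1567.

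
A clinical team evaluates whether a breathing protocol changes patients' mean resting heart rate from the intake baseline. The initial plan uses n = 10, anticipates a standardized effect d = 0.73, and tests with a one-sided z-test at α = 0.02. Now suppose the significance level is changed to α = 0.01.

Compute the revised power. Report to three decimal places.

δ = d·√n = 0.73 × √10 = 2.3085 (unchanged). New critical value: z_{0.01} = 2.326.
Revised power = Φ(δ − 2.326) = Φ(-0.018) = 0.4929.

Power ≈ 0.493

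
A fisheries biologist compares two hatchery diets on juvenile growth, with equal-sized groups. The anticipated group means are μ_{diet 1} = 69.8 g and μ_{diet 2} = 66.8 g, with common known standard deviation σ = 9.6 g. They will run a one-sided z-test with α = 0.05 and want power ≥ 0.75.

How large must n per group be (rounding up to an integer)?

n = 111 per group

Standardized effect: d = |μ_{diet 1} − μ_{diet 2}| / σ = |69.8 − 66.8| / 9.6 = 0.3125
For power 0.75 need Φ(δ − z_{0.05}) = 0.75, so δ = z_{0.05} + z_{0.25} = 1.645 + 0.674 = 2.319.
δ = d·√(n/2) ⇒ n = 2(δ/d)² = 2 × (2.319 / 0.3125)² = 110.17.
Round up to the next whole unit.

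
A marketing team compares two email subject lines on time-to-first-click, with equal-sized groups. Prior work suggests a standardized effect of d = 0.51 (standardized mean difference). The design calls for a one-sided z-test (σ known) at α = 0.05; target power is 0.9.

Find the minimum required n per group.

Set Φ(δ − 1.645) = 0.9; then δ − 1.645 = Φ⁻¹(0.9) = 1.282, giving δ = 2.926.
δ = d·√(n/2) ⇒ n = 2(δ/d)² = 2 × (2.926 / 0.51)² = 65.85.
Round up to the next whole unit.

n = 66 per group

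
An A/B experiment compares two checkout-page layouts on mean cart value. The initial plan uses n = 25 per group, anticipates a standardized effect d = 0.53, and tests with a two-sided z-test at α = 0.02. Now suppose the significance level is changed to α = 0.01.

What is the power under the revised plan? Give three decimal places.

Power ≈ 0.241

δ = d·√(n/2) = 0.53 × √(25/2) = 1.8738 (unchanged). New critical value: z_{0.005} = 2.576.
Revised power = Φ(δ − 2.576) + Φ(−δ − 2.576) = Φ(-0.702) + Φ(-4.450) = 0.2413 + 0.0000 = 0.2413.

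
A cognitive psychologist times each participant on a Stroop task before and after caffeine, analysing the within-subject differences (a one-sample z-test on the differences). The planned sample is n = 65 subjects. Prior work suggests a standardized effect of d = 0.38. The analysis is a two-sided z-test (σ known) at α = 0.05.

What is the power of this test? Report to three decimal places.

Noncentrality parameter: δ = d·√n = 0.38 × √65 = 3.0637
Critical value for a two-sided test at α = 0.05: z_{α/2} = 1.960.
Power = Φ(δ − 1.960) + Φ(−δ − 1.960) = Φ(1.104) + Φ(-5.024) = 0.8651 + 0.0000 = 0.8651.

Power ≈ 0.865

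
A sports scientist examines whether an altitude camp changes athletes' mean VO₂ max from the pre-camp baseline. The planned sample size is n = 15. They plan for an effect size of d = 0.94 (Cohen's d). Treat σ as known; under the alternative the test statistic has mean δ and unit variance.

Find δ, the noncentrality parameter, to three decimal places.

The noncentrality parameter scales effect size by the design's sample-size factor: δ = d·√n = 0.94 × √15 = 3.6406

δ ≈ 3.641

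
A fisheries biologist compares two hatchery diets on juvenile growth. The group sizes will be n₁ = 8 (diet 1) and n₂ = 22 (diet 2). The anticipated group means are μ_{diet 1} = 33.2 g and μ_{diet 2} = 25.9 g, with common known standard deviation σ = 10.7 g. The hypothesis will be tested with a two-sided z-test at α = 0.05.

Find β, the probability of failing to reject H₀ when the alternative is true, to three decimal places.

Standardized effect: d = |μ_{diet 1} − μ_{diet 2}| / σ = |33.2 − 25.9| / 10.7 = 0.6822
Noncentrality parameter: δ = d / √(1/n₁ + 1/n₂) = 0.6822 / √(1/8 + 1/22) = 1.6525
Critical value for a two-sided test at α = 0.05: z_{α/2} = 1.960.
Power = Φ(δ − 1.960) + Φ(−δ − 1.960) = Φ(-0.307) + Φ(-3.612) = 0.3792 + 0.0002 = 0.3794.
Type II error: β = 1 − power = 1 − 0.3794 = 0.6206.

β ≈ 0.621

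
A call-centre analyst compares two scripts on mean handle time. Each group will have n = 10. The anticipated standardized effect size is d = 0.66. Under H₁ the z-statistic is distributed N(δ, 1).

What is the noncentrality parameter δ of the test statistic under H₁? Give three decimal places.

δ ≈ 1.476

The noncentrality parameter scales effect size by the design's sample-size factor: δ = d·√(n/2) = 0.66 × √(10/2) = 1.4758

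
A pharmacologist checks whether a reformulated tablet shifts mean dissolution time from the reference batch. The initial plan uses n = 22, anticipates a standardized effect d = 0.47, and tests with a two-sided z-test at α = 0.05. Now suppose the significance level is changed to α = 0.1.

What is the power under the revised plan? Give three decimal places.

Power ≈ 0.712

δ = d·√n = 0.47 × √22 = 2.2045 (unchanged). New critical value: z_{0.05} = 1.645.
Revised power = Φ(δ − 1.645) + Φ(−δ − 1.645) = Φ(0.560) + Φ(-3.849) = 0.7121 + 0.0001 = 0.7122.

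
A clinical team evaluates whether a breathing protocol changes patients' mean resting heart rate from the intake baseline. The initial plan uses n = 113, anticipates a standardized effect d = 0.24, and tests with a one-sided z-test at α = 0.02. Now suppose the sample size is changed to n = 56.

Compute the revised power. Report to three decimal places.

Power ≈ 0.398

With n = 56: δ = d·√n = 0.24 × √56 = 1.7960. Critical value z_{0.02} = 2.054.
Revised power = P(Z > 2.054 − δ) = Φ(-0.258) = 0.3983.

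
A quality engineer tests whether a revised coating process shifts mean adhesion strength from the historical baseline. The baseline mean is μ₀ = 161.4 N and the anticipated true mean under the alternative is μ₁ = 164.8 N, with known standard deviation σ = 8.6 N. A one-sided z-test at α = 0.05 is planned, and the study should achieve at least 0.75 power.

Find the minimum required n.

Standardized effect: d = |μ₁ − μ₀| / σ = |164.8 − 161.4| / 8.6 = 0.3953
For power 0.75 need Φ(δ − z_{0.05}) = 0.75, so δ = z_{0.05} + z_{0.25} = 1.645 + 0.674 = 2.319.
δ = d·√n ⇒ n = (δ/d)² = (2.319 / 0.3953)² = 34.42.
Rounding up, n = 35.

n = 35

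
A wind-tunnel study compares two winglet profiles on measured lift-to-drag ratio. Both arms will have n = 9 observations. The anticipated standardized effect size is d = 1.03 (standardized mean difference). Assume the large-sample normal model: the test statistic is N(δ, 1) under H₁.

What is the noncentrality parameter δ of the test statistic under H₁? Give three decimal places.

δ = d·√(n/2) = 1.03 × √(9/2) = 2.1850

δ ≈ 2.185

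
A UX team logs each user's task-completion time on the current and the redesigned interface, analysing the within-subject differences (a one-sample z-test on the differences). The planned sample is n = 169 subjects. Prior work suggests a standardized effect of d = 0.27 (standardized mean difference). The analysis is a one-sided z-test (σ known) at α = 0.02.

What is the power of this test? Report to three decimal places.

Noncentrality parameter: δ = d·√n = 0.27 × √169 = 3.5100
One-sided α = 0.02 → critical value z_{0.02} = 2.054.
Power = Φ(δ − 2.054) = Φ(1.456) = 0.9273.

Power ≈ 0.927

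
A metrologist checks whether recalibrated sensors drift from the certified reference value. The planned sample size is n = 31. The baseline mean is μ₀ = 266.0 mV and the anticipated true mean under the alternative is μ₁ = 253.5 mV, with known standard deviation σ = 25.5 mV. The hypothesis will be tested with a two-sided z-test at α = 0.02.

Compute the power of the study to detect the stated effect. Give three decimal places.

Standardized effect: d = |μ₁ − μ₀| / σ = |253.5 − 266.0| / 25.5 = 0.4902
Noncentrality parameter: δ = d·√n = 0.4902 × √31 = 2.7293
Critical value for a two-sided test at α = 0.02: z_{α/2} = 2.326.
Power = Φ(δ − 2.326) + Φ(−δ − 2.326) = Φ(0.403) + Φ(-5.056) = 0.6565 + 0.0000 = 0.6565.

Power ≈ 0.657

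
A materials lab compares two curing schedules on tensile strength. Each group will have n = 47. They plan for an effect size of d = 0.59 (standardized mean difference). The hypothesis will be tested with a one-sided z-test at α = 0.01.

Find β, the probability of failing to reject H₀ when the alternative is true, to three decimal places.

Noncentrality parameter: δ = d·√(n/2) = 0.59 × √(47/2) = 2.8601
Critical value for a one-sided test at α = 0.01: z_α = 2.326.
Power = Φ(δ − 2.326) = Φ(0.534) = 0.7033.
Type II error: β = 1 − power = 1 − 0.7033 = 0.2967.

β ≈ 0.297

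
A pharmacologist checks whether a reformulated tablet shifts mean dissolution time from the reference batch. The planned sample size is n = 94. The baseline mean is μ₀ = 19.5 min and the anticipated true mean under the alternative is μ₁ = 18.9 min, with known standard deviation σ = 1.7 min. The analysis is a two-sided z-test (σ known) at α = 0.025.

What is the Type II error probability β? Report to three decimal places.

Standardized effect: d = |μ₁ − μ₀| / σ = |18.9 − 19.5| / 1.7 = 0.3529
Noncentrality parameter: δ = d·√n = 0.3529 × √94 = 3.4219
Two-sided α = 0.025 → critical value z_{0.0125} = 2.241.
Power = Φ(δ − 2.241) + Φ(−δ − 2.241) = Φ(1.180) + Φ(-5.663) = 0.8811 + 0.0000 = 0.8811.
Type II error: β = 1 − power = 1 − 0.8811 = 0.1189.

β ≈ 0.119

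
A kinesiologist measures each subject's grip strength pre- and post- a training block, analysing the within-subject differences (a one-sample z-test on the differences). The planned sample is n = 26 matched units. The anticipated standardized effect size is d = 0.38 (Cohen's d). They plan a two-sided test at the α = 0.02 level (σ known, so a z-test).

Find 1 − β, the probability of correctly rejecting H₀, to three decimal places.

Noncentrality parameter: δ = d·√n = 0.38 × √26 = 1.9376
Critical value for a two-sided test at α = 0.02: z_{α/2} = 2.326.
Power = Φ(δ − 2.326) + Φ(−δ − 2.326) = Φ(-0.389) + Φ(-4.264) = 0.3487 + 0.0000 = 0.3488.

Power ≈ 0.349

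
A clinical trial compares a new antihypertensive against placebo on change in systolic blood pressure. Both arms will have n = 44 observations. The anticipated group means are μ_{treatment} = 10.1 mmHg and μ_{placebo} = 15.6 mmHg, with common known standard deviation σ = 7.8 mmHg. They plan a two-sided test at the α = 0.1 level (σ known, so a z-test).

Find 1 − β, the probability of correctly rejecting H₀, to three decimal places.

Standardized effect: d = |μ_{treatment} − μ_{placebo}| / σ = |10.1 − 15.6| / 7.8 = 0.7051
Noncentrality parameter: δ = d·√(n/2) = 0.7051 × √(44/2) = 3.3073
Critical value for a two-sided test at α = 0.1: z_{α/2} = 1.645.
Power = Φ(δ − 1.645) + Φ(−δ − 1.645) = Φ(1.662) + Φ(-4.952) = 0.9518 + 0.0000 = 0.9518.

Power ≈ 0.952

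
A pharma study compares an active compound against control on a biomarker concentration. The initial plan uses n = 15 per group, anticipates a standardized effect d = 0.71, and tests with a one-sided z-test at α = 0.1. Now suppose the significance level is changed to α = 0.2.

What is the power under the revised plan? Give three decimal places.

δ = d·√(n/2) = 0.71 × √(15/2) = 1.9444 (unchanged). New critical value: z_{0.2} = 0.842.
Revised power = P(Z > 0.842 − δ) = Φ(1.103) = 0.8649.

Power ≈ 0.865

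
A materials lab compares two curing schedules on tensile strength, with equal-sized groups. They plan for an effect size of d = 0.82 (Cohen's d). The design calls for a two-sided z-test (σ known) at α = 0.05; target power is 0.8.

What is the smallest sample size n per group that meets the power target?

For power 0.8 need Φ(δ − z_{0.025}) = 0.8, so δ = z_{0.025} + z_{0.20} = 1.960 + 0.842 = 2.802.
(Ignoring the negligible lower-tail rejection probability gives the usual closed-form inversion.)
δ = d·√(n/2) ⇒ n = 2(δ/d)² = 2 × (2.802 / 0.82)² = 23.35.
Rounding up, n = 24 per group.

n = 24 per group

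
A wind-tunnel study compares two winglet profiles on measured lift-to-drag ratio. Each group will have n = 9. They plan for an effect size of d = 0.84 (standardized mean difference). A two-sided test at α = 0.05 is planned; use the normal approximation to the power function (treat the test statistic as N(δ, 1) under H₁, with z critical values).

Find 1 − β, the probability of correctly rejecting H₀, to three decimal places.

Power ≈ 0.429

Noncentrality parameter: δ = d·√(n/2) = 0.84 × √(9/2) = 1.7819
Critical value for a two-sided test at α = 0.05: z_{α/2} = 1.960.
Power = Φ(δ − 1.960) + Φ(−δ − 1.960) = Φ(-0.178) + Φ(-3.742) = 0.4293 + 0.0001 = 0.4294.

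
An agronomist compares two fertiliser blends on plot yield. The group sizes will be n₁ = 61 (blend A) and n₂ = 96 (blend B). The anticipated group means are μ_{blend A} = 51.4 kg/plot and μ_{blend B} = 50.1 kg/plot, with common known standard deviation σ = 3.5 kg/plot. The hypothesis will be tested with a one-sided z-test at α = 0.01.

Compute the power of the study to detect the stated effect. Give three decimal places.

Standardized effect: d = |μ_{blend A} − μ_{blend B}| / σ = |51.4 − 50.1| / 3.5 = 0.3714
Noncentrality parameter: δ = d / √(1/n₁ + 1/n₂) = 0.3714 / √(1/61 + 1/96) = 2.2684
One-sided α = 0.01 → critical value z_{0.01} = 2.326.
Power = Φ(δ − 2.326) = Φ(-0.058) = 0.4769.

Power ≈ 0.477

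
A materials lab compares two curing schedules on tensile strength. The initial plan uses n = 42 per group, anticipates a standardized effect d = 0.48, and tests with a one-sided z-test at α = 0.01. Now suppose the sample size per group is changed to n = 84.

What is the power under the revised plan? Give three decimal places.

Power ≈ 0.784

With n = 84 per group: δ = d·√(n/2) = 0.48 × √(84/2) = 3.1108. Critical value z_{0.01} = 2.326.
Revised power = Φ(δ − 2.326) = Φ(0.784) = 0.7836.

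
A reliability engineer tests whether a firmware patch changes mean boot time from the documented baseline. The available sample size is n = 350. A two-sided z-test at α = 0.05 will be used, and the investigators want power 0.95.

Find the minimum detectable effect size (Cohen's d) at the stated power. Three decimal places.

Need Φ(δ − 1.960) = 0.95, so δ = 1.960 + 1.645 = 3.605.
(The second rejection-region term Φ(−δ − z_{α/2}) is negligible and dropped.)
δ = d·√n ⇒ d = δ/√n = 3.605/√350 = 0.1927.

d ≈ 0.193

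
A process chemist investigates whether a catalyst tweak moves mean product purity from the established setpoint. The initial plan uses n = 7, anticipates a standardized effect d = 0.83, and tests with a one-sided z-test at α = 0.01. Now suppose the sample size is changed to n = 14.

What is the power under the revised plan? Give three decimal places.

Power ≈ 0.782

With n = 14: δ = d·√n = 0.83 × √14 = 3.1056. Critical value z_{0.01} = 2.326.
Revised power = P(Z > 2.326 − δ) = Φ(0.779) = 0.7821.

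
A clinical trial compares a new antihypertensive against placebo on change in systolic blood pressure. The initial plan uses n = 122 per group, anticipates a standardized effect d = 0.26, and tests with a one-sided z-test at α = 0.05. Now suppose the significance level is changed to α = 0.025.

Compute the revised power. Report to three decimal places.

Power ≈ 0.528

δ = d·√(n/2) = 0.26 × √(122/2) = 2.0307 (unchanged). New critical value: z_{0.025} = 1.960.
Revised power = Φ(δ − 1.960) = Φ(0.071) = 0.5282.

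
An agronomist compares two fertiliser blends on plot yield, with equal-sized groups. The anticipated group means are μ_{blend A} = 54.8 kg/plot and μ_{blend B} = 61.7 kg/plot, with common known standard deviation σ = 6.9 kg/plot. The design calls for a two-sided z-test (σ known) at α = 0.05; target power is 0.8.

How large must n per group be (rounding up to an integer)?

n = 16 per group

Standardized effect: d = |μ_{blend A} − μ_{blend B}| / σ = |54.8 − 61.7| / 6.9 = 1.0000
For power 0.8 need Φ(δ − z_{0.025}) = 0.8, so δ = z_{0.025} + z_{0.20} = 1.960 + 0.842 = 2.802.
(Ignoring the negligible lower-tail rejection probability gives the usual closed-form inversion.)
δ = d·√(n/2) ⇒ n = 2(δ/d)² = 2 × (2.802 / 1.0000)² = 15.70.
Round up to the next whole unit.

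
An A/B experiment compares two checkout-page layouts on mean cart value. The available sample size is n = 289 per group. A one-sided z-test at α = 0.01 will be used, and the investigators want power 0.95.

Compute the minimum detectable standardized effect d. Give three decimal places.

Required noncentrality: δ = z_{0.01} + z_{0.05} = 2.326 + 1.645 = 3.971.
δ = d·√(n/2) ⇒ d = δ/√(n/2) = 3.971/√(289/2) = 0.3304.

d ≈ 0.330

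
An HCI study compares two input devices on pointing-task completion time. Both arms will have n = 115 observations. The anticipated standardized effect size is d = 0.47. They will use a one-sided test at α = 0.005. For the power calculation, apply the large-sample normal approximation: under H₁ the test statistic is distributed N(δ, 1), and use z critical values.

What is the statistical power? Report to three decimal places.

Noncentrality parameter: δ = d·√(n/2) = 0.47 × √(115/2) = 3.5640
Critical value for a one-sided test at α = 0.005: z_α = 2.576.
Power = Φ(δ − 2.576) = Φ(0.988) = 0.8385.

Power ≈ 0.838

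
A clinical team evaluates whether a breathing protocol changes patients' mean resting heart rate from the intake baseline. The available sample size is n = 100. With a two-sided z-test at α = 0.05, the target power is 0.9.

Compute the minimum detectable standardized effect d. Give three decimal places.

Need Φ(δ − 1.960) = 0.9, so δ = 1.960 + 1.282 = 3.242.
(Lower-tail contribution to power is negligible for δ > 0.)
δ = d·√n ⇒ d = δ/√n = 3.242/√100 = 0.3242.

d ≈ 0.324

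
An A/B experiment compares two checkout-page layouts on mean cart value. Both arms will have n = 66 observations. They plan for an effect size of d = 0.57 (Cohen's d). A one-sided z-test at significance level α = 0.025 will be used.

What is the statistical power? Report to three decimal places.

Noncentrality parameter: δ = d·√(n/2) = 0.57 × √(66/2) = 3.2744
One-sided α = 0.025 → critical value z_{0.025} = 1.960.
Power = P(Z > 1.960 − δ) = Φ(1.314) = 0.9057.

Power ≈ 0.906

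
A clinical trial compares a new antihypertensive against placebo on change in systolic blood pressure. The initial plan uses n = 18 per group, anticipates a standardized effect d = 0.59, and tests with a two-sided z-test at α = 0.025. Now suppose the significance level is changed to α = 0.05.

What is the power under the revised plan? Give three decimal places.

δ = d·√(n/2) = 0.59 × √(18/2) = 1.7700 (unchanged). New critical value: z_{0.025} = 1.960.
Revised power = Φ(δ − 1.960) + Φ(−δ − 1.960) = Φ(-0.190) + Φ(-3.730) = 0.4247 + 0.0001 = 0.4248.

Power ≈ 0.425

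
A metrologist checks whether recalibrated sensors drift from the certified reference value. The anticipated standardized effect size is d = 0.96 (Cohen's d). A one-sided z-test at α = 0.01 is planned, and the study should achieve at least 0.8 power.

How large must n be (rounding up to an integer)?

For power 0.8 need Φ(δ − z_{0.01}) = 0.8, so δ = z_{0.01} + z_{0.20} = 2.326 + 0.842 = 3.168.
δ = d·√n ⇒ n = (δ/d)² = (3.168 / 0.96)² = 10.89.
Rounding up, n = 11.

n = 11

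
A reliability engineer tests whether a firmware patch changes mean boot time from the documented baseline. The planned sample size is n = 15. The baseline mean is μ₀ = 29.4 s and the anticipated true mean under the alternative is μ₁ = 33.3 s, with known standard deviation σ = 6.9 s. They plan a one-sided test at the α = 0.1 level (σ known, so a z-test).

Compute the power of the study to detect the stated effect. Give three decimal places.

Standardized effect: d = |μ₁ − μ₀| / σ = |33.3 − 29.4| / 6.9 = 0.5652
Noncentrality parameter: δ = d·√n = 0.5652 × √15 = 2.1891
One-sided α = 0.1 → critical value z_{0.1} = 1.282.
Power = P(Z > 1.282 − δ) = Φ(0.908) = 0.8179.

Power ≈ 0.818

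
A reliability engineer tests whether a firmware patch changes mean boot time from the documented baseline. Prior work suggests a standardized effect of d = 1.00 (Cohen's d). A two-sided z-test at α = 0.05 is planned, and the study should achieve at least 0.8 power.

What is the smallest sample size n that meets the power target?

n = 8

Set Φ(δ − 1.960) = 0.8; then δ − 1.960 = Φ⁻¹(0.8) = 0.842, giving δ = 2.802.
(Ignoring the negligible lower-tail rejection probability gives the usual closed-form inversion.)
δ = d·√n ⇒ n = (δ/d)² = (2.802 / 1.00)² = 7.85.
Round up to the next whole unit.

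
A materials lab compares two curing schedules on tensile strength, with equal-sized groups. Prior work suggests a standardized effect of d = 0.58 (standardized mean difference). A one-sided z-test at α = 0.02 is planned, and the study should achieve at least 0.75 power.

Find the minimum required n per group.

For power 0.75 need Φ(δ − z_{0.02}) = 0.75, so δ = z_{0.02} + z_{0.25} = 2.054 + 0.674 = 2.728.
δ = d·√(n/2) ⇒ n = 2(δ/d)² = 2 × (2.728 / 0.58)² = 44.25.
Round up to the next whole unit.

n = 45 per group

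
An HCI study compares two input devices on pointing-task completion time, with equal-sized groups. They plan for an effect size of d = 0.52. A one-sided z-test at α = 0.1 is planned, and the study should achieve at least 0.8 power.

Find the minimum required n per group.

n = 34 per group

For power 0.8 need Φ(δ − z_{0.1}) = 0.8, so δ = z_{0.1} + z_{0.20} = 1.282 + 0.842 = 2.123.
δ = d·√(n/2) ⇒ n = 2(δ/d)² = 2 × (2.123 / 0.52)² = 33.34.
Rounding up, n = 34 per group.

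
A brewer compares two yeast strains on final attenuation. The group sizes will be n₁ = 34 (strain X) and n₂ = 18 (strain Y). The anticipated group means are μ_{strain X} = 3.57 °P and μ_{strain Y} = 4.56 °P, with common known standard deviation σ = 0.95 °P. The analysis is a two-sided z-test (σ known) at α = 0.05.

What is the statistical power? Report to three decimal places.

Power ≈ 0.947

Standardized effect: d = |μ_{strain X} − μ_{strain Y}| / σ = |3.57 − 4.56| / 0.95 = 1.0421
Noncentrality parameter: δ = d / √(1/n₁ + 1/n₂) = 1.0421 / √(1/34 + 1/18) = 3.5751
Two-sided α = 0.05 → critical value z_{0.025} = 1.960.
Power = Φ(δ − 1.960) + Φ(−δ − 1.960) = Φ(1.615) + Φ(-5.535) = 0.9469 + 0.0000 = 0.9469.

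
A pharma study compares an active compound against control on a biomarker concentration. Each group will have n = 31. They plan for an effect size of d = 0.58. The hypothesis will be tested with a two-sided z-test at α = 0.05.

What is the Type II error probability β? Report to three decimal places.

Noncentrality parameter: δ = d·√(n/2) = 0.58 × √(31/2) = 2.2835
Two-sided α = 0.05 → critical value z_{0.025} = 1.960.
Power = Φ(δ − 1.960) + Φ(−δ − 1.960) = Φ(0.323) + Φ(-4.243) = 0.6268 + 0.0000 = 0.6269.
Type II error: β = 1 − power = 1 − 0.6269 = 0.3731.

β ≈ 0.373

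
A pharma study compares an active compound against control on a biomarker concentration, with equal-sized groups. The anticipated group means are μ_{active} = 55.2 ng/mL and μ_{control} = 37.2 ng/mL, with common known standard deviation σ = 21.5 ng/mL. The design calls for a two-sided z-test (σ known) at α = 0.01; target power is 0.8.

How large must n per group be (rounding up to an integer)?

n = 34 per group

Standardized effect: d = |μ_{active} − μ_{control}| / σ = |55.2 − 37.2| / 21.5 = 0.8372
For power 0.8 need Φ(δ − z_{0.005}) = 0.8, so δ = z_{0.005} + z_{0.20} = 2.576 + 0.842 = 3.417.
(Ignoring the negligible lower-tail rejection probability gives the usual closed-form inversion.)
δ = d·√(n/2) ⇒ n = 2(δ/d)² = 2 × (3.417 / 0.8372)² = 33.32.
Round up to the next whole unit.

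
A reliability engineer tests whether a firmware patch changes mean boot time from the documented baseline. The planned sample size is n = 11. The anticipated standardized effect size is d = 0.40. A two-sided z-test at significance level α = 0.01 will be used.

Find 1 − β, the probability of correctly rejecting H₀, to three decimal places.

Noncentrality parameter: δ = d·√n = 0.40 × √11 = 1.3266
Two-sided α = 0.01 → critical value z_{0.005} = 2.576.
Power = Φ(δ − 2.576) + Φ(−δ − 2.576) = Φ(-1.249) + Φ(-3.902) = 0.1058 + 0.0000 = 0.1058.

Power ≈ 0.106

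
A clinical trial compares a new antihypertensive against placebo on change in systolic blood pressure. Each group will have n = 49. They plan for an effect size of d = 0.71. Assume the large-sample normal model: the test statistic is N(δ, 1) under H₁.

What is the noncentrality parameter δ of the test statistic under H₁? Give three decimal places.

δ ≈ 3.514

The noncentrality parameter scales effect size by the design's sample-size factor: δ = d·√(n/2) = 0.71 × √(49/2) = 3.5143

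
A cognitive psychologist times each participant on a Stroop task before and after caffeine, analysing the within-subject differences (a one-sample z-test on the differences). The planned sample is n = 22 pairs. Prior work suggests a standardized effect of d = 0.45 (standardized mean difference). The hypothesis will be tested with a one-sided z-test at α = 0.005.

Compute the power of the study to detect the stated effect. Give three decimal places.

Noncentrality parameter: δ = d·√n = 0.45 × √22 = 2.1107
One-sided α = 0.005 → critical value z_{0.005} = 2.576.
Power = P(Z > 2.576 − δ) = Φ(-0.465) = 0.3209.

Power ≈ 0.321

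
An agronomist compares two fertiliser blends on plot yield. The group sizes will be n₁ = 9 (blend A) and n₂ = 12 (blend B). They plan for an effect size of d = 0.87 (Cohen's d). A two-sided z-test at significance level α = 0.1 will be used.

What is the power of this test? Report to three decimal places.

Noncentrality parameter: δ = d / √(1/n₁ + 1/n₂) = 0.87 / √(1/9 + 1/12) = 1.9730
Critical value for a two-sided test at α = 0.1: z_{α/2} = 1.645.
Power = Φ(δ − 1.645) + Φ(−δ − 1.645) = Φ(0.328) + Φ(-3.618) = 0.6286 + 0.0001 = 0.6287.

Power ≈ 0.629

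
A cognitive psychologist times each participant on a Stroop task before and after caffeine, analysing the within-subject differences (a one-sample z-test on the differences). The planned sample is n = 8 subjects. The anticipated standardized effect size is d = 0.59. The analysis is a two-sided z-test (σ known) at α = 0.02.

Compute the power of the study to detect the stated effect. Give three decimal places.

Noncentrality parameter: δ = d·√n = 0.59 × √8 = 1.6688
Critical value for a two-sided test at α = 0.02: z_{α/2} = 2.326.
Power = Φ(δ − 2.326) + Φ(−δ − 2.326) = Φ(-0.658) + Φ(-3.995) = 0.2554 + 0.0000 = 0.2554.

Power ≈ 0.255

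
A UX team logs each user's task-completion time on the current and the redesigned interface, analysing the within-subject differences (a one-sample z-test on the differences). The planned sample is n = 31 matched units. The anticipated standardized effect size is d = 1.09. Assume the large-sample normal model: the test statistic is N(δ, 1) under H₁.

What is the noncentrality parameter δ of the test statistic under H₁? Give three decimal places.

δ ≈ 6.069

The noncentrality parameter scales effect size by the design's sample-size factor: δ = d·√n = 1.09 × √31 = 6.0689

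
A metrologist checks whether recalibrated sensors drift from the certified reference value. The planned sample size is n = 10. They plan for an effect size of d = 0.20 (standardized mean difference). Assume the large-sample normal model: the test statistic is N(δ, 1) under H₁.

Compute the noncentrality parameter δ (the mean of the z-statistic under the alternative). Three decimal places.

δ = d·√n = 0.20 × √10 = 0.6325

δ ≈ 0.632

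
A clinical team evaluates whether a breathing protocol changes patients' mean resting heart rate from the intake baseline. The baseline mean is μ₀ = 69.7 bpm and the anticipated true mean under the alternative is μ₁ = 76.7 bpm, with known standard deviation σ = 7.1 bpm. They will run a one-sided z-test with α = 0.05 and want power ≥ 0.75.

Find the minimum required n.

Standardized effect: d = |μ₁ − μ₀| / σ = |76.7 − 69.7| / 7.1 = 0.9859
For power 0.75 need Φ(δ − z_{0.05}) = 0.75, so δ = z_{0.05} + z_{0.25} = 1.645 + 0.674 = 2.319.
δ = d·√n ⇒ n = (δ/d)² = (2.319 / 0.9859)² = 5.53.
Round up to the next whole unit.

n = 6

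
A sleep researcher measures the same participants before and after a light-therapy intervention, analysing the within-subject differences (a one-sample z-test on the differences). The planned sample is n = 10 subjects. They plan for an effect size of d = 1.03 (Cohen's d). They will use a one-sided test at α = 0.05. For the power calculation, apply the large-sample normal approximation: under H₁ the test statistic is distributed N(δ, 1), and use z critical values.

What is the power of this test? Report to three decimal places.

Power ≈ 0.947

Noncentrality parameter: δ = d·√n = 1.03 × √10 = 3.2571
Critical value for a one-sided test at α = 0.05: z_α = 1.645.
Power = P(Z > 1.645 − δ) = Φ(1.612) = 0.9466.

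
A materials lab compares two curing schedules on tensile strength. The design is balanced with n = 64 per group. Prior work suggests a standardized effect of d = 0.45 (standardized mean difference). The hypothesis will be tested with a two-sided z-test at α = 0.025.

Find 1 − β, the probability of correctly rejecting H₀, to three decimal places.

Noncentrality parameter: δ = d·√(n/2) = 0.45 × √(64/2) = 2.5456
Critical value for a two-sided test at α = 0.025: z_{α/2} = 2.241.
Power = Φ(δ − 2.241) + Φ(−δ − 2.241) = Φ(0.304) + Φ(-4.787) = 0.6195 + 0.0000 = 0.6195.

Power ≈ 0.620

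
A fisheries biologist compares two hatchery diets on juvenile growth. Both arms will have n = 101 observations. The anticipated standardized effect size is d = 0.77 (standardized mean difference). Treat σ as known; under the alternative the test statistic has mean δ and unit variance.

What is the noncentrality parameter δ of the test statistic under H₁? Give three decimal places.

δ = d·√(n/2) = 0.77 × √(101/2) = 5.4719

δ ≈ 5.472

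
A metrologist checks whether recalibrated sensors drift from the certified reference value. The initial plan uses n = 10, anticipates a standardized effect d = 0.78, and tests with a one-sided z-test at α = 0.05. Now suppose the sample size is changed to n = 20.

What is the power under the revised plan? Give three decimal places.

Power ≈ 0.967

With n = 20: δ = d·√n = 0.78 × √20 = 3.4883. Critical value z_{0.05} = 1.645.
Revised power = Φ(δ − 1.645) = Φ(1.843) = 0.9674.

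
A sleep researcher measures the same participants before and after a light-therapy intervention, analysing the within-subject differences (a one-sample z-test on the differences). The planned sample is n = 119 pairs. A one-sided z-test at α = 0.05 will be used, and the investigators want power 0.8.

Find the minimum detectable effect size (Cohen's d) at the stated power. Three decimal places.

d ≈ 0.228

Required noncentrality: δ = z_{0.05} + z_{0.20} = 1.645 + 0.842 = 2.486.
δ = d·√n ⇒ d = δ/√n = 2.486/√119 = 0.2279.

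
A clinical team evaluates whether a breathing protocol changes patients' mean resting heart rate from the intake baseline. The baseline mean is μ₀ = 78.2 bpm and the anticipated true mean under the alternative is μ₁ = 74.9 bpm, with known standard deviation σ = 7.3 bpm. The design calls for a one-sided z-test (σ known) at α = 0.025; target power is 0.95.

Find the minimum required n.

n = 64

Standardized effect: d = |μ₁ − μ₀| / σ = |74.9 − 78.2| / 7.3 = 0.4521
Set Φ(δ − 1.960) = 0.95; then δ − 1.960 = Φ⁻¹(0.95) = 1.645, giving δ = 3.605.
δ = d·√n ⇒ n = (δ/d)² = (3.605 / 0.4521)² = 63.59.
Rounding up, n = 64.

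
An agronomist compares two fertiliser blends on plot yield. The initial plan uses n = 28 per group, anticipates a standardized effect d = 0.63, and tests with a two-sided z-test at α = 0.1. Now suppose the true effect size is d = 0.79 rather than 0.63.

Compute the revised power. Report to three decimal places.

Power ≈ 0.905

With d = 0.79: δ = d·√(n/2) = 0.79 × √(28/2) = 2.9559. Critical value z_{0.05} = 1.645.
Revised power = Φ(δ − 1.645) + Φ(−δ − 1.645) = Φ(1.311) + Φ(-4.601) = 0.9051 + 0.0000 = 0.9051.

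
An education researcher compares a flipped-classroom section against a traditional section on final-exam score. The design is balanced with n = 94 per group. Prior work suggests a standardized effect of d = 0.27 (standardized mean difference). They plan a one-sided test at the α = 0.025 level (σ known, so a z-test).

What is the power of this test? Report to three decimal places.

Noncentrality parameter: δ = d·√(n/2) = 0.27 × √(94/2) = 1.8510
Critical value for a one-sided test at α = 0.025: z_α = 1.960.
Power = P(Z > 1.960 − δ) = Φ(-0.109) = 0.4566.

Power ≈ 0.457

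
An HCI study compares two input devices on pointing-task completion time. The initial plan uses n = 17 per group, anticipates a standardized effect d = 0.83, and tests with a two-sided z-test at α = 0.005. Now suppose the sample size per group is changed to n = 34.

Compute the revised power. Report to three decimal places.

Power ≈ 0.731

With n = 34 per group: δ = d·√(n/2) = 0.83 × √(34/2) = 3.4222. Critical value z_{0.0025} = 2.807.
Revised power = Φ(δ − 2.807) + Φ(−δ − 2.807) = Φ(0.615) + Φ(-6.229) = 0.7308 + 0.0000 = 0.7308.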